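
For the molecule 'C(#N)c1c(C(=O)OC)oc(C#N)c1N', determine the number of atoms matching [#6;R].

4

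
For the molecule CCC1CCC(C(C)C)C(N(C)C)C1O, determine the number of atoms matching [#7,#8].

2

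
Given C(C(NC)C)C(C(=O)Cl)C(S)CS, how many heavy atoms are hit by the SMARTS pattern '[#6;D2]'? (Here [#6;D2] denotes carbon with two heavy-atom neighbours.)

The query [#6;D2] means: any carbon bonded to exactly two heavy atoms.
Check the 13 heavy atoms by environment: 2× C (D1) → no; 4× C (D3) → no; 2× C (D2) → match; 2× S (D1) → no; 1× O (D1) → no; 1× Cl (D1) → no; 1× N (D2) → no.
That gives 2 matching atoms.

2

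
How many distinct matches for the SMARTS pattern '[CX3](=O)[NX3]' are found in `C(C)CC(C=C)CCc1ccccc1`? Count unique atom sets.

0

[CX3](=O)[NX3] is the SMARTS for an amide: a carbonyl carbon bonded to a trivalent nitrogen.
No fragment in the molecule satisfies every constraint, giving 0 matches.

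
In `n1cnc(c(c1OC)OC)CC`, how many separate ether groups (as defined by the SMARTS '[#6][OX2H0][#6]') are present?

[#6][OX2H0][#6] is the SMARTS for an ether: an aliphatic oxygen bridging two carbons with no H on the oxygen.
The molecule carries 2 separate instances of a methoxy ether (-OCH3) meeting every constraint; each maps to a distinct set of atoms, giving 2 matches.

2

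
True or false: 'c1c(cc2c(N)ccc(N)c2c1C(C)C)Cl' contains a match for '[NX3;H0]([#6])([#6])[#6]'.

False

The pattern [NX3;H0]([#6])([#6])[#6] describes a trivalent nitrogen with no H, bonded to three carbons — a tertiary amine.
The closest candidate here is a primary amino group (-NH2), but the nitrogen has H2, not H0 with three carbons. No other fragment satisfies the full query, so there is no match.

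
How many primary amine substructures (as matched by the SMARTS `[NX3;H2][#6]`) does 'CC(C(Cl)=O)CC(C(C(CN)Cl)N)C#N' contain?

2

[NX3;H2][#6] is the SMARTS for a primary amine: a trivalent nitrogen with two H attached to carbon.
The molecule carries 2 separate instances of a primary amino group (-NH2) meeting every constraint; each maps to a distinct set of atoms, giving 2 matches.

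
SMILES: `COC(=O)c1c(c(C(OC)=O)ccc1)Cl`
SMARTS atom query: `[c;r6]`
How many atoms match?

6

The query [c;r6] means: aromatic carbon that belongs to a six-membered ring.
Check the 15 heavy atoms by environment: 6× c (aromatic, in 6-ring) → match; 4× C (acyclic) → no; 4× O (acyclic) → no; 1× Cl (acyclic) → no.
That gives 6 matching atoms.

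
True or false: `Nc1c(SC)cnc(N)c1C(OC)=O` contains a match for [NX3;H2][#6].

The pattern [NX3;H2][#6] describes a trivalent nitrogen with two H attached to carbon — a primary amine.
The molecule carries a primary amino group (-NH2), whose atoms satisfy every constraint of the query, so the pattern matches.

True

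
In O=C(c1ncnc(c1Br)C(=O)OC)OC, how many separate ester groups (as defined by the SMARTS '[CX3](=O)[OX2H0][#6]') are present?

2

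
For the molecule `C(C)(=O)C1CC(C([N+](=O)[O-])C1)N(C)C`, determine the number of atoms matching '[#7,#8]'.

5

Check the 14 heavy atoms by environment: 9× C → no; 2× O → match; 1× N (charge +1) → match; 1× O (charge -1) → match; 1× N → match.
Summing the matching environments: 2 + 1 + 1 + 1 = 5 matching atoms.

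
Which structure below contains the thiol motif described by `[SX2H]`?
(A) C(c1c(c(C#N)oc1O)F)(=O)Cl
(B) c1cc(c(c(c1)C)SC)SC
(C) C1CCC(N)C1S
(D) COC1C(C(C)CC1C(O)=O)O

C

[SX2H] describes an aliphatic sulfur with two connections, one being H (a thiol).
(A) has a hydroxyl group (-OH) but it is an -OH, not an -SH.
(B) has a methylthio ether (-SCH3) but the sulfur has H0 (bonded to two carbons), not H1.
(C) contains a thiol (-SH), which satisfies every atom and bond constraint.
(D) has a hydroxyl group (-OH) but it is an -OH, not an -SH.
So the answer is (C).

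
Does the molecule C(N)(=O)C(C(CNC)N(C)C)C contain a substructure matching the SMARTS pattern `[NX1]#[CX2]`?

No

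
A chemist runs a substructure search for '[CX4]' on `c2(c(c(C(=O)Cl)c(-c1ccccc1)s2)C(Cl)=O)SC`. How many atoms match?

1

The query [CX4] means: C with X4: aliphatic carbon with exactly 4 total connections (bonds + H).
Check the 19 heavy atoms by environment: 1× s (aromatic, X2) → no; 10× c (aromatic, X3) → no; 1× S (X2) → no; 1× C (X4) → match; 2× C (X3) → no; 2× O (X1) → no; 2× Cl (X1) → no.
That gives 1 matching atom.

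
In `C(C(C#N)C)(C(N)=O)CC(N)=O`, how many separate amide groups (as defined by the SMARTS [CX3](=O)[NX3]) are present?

[CX3](=O)[NX3] is the SMARTS for an amide: a carbonyl carbon bonded to a trivalent nitrogen.
The molecule carries 2 separate instances of a primary amide (-C(=O)NH2) meeting every constraint; each maps to a distinct set of atoms, giving 2 matches.

2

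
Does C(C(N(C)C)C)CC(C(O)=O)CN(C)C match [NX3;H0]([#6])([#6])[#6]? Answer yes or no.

The pattern [NX3;H0]([#6])([#6])[#6] describes a trivalent nitrogen with no H, bonded to three carbons — a tertiary amine.
The molecule carries a dimethylamino group (-N(CH3)2), whose atoms satisfy every constraint of the query, so the pattern matches.

Yes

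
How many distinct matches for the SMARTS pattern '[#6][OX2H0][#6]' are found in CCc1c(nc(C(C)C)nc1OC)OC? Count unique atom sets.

2

[#6][OX2H0][#6] is the SMARTS for an ether: an aliphatic oxygen bridging two carbons with no H on the oxygen.
The molecule carries 2 separate instances of a methoxy ether (-OCH3) meeting every constraint; each maps to a distinct set of atoms, giving 2 matches.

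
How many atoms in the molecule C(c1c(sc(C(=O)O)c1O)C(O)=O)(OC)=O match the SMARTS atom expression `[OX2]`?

4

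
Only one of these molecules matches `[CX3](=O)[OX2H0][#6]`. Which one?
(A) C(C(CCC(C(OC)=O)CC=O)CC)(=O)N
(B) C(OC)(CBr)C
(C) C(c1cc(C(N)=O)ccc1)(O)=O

A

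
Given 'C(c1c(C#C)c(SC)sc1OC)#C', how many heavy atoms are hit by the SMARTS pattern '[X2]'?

7

Check the 13 heavy atoms by environment: 1× s (aromatic, X2) → match; 4× c (aromatic, X3) → no; 1× S (X2) → match; 2× C (X4) → no; 4× C (X2) → match; 1× O (X2) → match.
Summing the matching environments: 1 + 1 + 4 + 1 = 7 matching atoms.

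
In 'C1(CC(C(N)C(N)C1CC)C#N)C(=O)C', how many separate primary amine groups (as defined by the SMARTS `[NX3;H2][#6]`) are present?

2

[NX3;H2][#6] is the SMARTS for a primary amine: a trivalent nitrogen with two H attached to carbon.
The molecule carries 2 separate instances of a primary amino group (-NH2) meeting every constraint; each maps to a distinct set of atoms, giving 2 matches.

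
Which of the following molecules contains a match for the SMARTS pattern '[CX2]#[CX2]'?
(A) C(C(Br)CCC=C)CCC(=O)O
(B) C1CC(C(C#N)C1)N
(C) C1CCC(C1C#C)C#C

C

[CX2]#[CX2] describes a carbon-carbon triple bond (an alkyne).
(A) has a vinyl group (-CH=CH2) but the C=C is a double bond; both carbons are CX3, not CX2.
(B) has a nitrile (-C#N) but the triple bond is C#N, not C#C.
(C) contains an ethynyl group (-C#CH), which satisfies every atom and bond constraint.
So the answer is (C).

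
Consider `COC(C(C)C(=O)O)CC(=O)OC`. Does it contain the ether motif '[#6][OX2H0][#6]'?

The pattern [#6][OX2H0][#6] describes an aliphatic oxygen bridging two carbons with no H on the oxygen — an ether.
The molecule carries a methoxy ether (-OCH3), whose atoms satisfy every constraint of the query, so the pattern matches.

Yes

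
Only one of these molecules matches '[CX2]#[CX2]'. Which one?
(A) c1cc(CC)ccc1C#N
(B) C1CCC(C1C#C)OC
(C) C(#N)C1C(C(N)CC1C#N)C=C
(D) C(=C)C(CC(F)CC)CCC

B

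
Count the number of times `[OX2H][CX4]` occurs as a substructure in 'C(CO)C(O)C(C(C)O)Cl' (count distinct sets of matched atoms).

[OX2H][CX4] is the SMARTS for an aliphatic alcohol: a hydroxyl oxygen bound to an sp3 (X4) carbon.
The molecule carries 3 separate instances of a hydroxyl group (-OH) meeting every constraint; each maps to a distinct set of atoms, giving 3 matches.

3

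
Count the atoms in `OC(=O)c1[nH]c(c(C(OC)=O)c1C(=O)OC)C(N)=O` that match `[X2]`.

3

The query [X2] means: any atom with exactly two total connections (bonds + H).
Check the 19 heavy atoms by environment: 1× n (aromatic, X3) → no; 4× c (aromatic, X3) → no; 4× C (X3) → no; 4× O (X1) → no; 3× O (X2) → match; 2× C (X4) → no; 1× N (X3) → no.
That gives 3 matching atoms.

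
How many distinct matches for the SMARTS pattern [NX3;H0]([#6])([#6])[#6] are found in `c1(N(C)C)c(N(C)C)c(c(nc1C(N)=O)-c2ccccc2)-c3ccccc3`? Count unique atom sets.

2

[NX3;H0]([#6])([#6])[#6] is the SMARTS for a tertiary amine: a trivalent nitrogen with no H, bonded to three carbons.
The molecule carries 2 separate instances of a dimethylamino group (-N(CH3)2) meeting every constraint; each maps to a distinct set of atoms, giving 2 matches.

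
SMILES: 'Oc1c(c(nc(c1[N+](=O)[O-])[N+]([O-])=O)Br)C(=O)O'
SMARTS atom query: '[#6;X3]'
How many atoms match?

6

The query [#6;X3] means: any carbon (aromatic or not) with three total connections.
Check the 17 heavy atoms by environment: 1× n (aromatic, X2) → no; 5× c (aromatic, X3) → match; 2× N (charge +1, X3) → no; 2× O (charge -1, X1) → no; 3× O (X1) → no; 1× Br (X1) → no; 2× O (X2) → no; 1× C (X3) → match.
Summing the matching environments: 5 + 1 = 6 matching atoms.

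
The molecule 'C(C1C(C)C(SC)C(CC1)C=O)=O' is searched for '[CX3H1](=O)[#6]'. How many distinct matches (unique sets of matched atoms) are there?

[CX3H1](=O)[#6] is the SMARTS for an aldehyde: an sp2 carbon with one H, double-bonded to O and single-bonded to carbon.
The molecule carries 2 separate instances of an aldehyde (-CHO) meeting every constraint; each maps to a distinct set of atoms, giving 2 matches.

2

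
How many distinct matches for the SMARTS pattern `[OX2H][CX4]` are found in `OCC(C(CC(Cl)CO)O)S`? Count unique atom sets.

[OX2H][CX4] is the SMARTS for an aliphatic alcohol: a hydroxyl oxygen bound to an sp3 (X4) carbon.
The molecule carries 3 separate instances of a hydroxyl group (-OH) meeting every constraint; each maps to a distinct set of atoms, giving 3 matches.

3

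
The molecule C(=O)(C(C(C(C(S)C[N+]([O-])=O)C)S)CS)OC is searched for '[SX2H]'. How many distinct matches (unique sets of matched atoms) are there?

3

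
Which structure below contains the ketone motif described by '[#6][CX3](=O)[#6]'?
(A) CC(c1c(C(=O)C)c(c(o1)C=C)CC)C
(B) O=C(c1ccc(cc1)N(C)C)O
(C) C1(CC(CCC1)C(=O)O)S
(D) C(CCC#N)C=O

A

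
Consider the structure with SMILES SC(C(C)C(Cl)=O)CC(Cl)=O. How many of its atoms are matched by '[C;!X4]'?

2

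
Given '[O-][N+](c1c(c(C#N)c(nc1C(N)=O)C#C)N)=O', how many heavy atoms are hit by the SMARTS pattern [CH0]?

3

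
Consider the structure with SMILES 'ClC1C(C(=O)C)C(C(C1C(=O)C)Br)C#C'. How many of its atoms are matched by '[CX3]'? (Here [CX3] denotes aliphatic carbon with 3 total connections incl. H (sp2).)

2

The query [CX3] means: C with X3: aliphatic carbon with exactly 3 total connections.
Check the 15 heavy atoms by environment: 7× C (X4) → no; 1× Br (X1) → no; 2× C (X3) → match; 2× O (X1) → no; 1× Cl (X1) → no; 2× C (X2) → no.
That gives 2 matching atoms.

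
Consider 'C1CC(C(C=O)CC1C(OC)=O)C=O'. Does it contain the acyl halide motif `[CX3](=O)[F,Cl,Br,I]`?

No

The pattern [CX3](=O)[F,Cl,Br,I] describes a carbonyl carbon bonded to a halogen — an acyl halide.
The closest candidate here is a methyl-ester group (-C(=O)OCH3), but the carbonyl is bonded to -O-C, not to a halogen. No other fragment satisfies the full query, so there is no match.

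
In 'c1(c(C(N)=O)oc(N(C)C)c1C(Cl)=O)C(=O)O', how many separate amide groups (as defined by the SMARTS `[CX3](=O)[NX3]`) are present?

1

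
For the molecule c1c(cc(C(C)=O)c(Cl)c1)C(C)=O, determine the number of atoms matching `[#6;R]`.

The query [#6;R] means: carbon that is part of a ring.
Check the 13 heavy atoms by environment: 6× c (aromatic, in 6-ring) → match; 1× Cl (acyclic) → no; 4× C (acyclic) → no; 2× O (acyclic) → no.
That gives 6 matching atoms.

6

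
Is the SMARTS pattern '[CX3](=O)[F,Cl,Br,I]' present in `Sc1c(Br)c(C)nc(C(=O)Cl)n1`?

Yes

The pattern [CX3](=O)[F,Cl,Br,I] describes a carbonyl carbon bonded to a halogen — an acyl halide.
The molecule carries an acyl chloride (-C(=O)Cl), whose atoms satisfy every constraint of the query, so the pattern matches.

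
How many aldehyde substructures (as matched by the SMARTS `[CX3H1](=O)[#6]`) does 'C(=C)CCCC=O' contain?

1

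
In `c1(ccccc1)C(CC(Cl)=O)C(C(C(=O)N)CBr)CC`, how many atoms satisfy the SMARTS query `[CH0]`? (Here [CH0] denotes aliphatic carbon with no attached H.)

2

Check the 20 heavy atoms by environment: 3× C (H2) → no; 3× C (H1) → no; 2× C (H0) → match; 2× O (H0) → no; 1× Cl (H0) → no; 1× N (H2) → no; 1× Br (H0) → no; 1× C (H3) → no; 1× c (aromatic, H0) → no; 5× c (aromatic, H1) → no.
That gives 2 matching atoms.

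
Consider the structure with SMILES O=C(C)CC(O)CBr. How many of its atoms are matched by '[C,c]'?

5

The query [C,c] means: comma = OR; matches aliphatic or aromatic carbon — same as #6.
Check the 8 heavy atoms by environment: 5× C → match; 2× O → no; 1× Br → no.
That gives 5 matching atoms.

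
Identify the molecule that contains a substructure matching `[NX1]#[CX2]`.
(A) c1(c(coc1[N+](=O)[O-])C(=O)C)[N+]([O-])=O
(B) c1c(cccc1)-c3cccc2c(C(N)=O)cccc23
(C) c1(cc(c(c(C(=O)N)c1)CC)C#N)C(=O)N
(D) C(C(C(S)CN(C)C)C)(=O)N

C

[NX1]#[CX2] describes a nitrogen triple-bonded to a two-connected carbon (a nitrile).
(A) has a nitro group (-[N+](=O)[O-]) but there is no C#N triple bond.
(B) has a primary amide (-C(=O)NH2) but the nitrogen is NX3, not NX1.
(C) contains a nitrile (-C#N), which satisfies every atom and bond constraint.
(D) has a primary amide (-C(=O)NH2) but the nitrogen is NX3, not NX1.
So the answer is (C).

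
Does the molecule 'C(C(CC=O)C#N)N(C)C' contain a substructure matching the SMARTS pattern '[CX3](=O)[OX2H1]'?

No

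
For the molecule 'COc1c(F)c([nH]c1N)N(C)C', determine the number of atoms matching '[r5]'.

The query [r5] means: r5 matches atoms in a five-membered ring.
Check the 12 heavy atoms by environment: 1× n (aromatic, in 5-ring) → match; 4× c (aromatic, in 5-ring) → match; 1× F (acyclic) → no; 2× N (acyclic) → no; 3× C (acyclic) → no; 1× O (acyclic) → no.
Summing the matching environments: 1 + 4 = 5 matching atoms.

5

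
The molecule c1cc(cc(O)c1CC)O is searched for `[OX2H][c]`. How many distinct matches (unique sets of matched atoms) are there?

2

[OX2H][c] is the SMARTS for a phenol: a hydroxyl oxygen attached to an aromatic carbon.
The molecule carries 2 separate instances of a hydroxyl group (-OH) meeting every constraint; each maps to a distinct set of atoms, giving 2 matches.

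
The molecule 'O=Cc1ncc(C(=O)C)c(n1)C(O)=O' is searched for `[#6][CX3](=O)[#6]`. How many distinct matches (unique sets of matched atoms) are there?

[#6][CX3](=O)[#6] is the SMARTS for a ketone: a carbonyl carbon (no H) flanked by two carbons.
Exactly one fragment in the molecule meets all constraints, giving 1 match.

1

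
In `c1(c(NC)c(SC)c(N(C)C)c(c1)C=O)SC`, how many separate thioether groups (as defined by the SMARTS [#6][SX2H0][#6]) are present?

2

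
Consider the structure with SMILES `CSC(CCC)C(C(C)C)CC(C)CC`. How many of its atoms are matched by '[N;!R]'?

0

Check the 15 heavy atoms by environment: 14× C (acyclic) → no; 1× S (acyclic) → no.
No environment satisfies the query, so 0 matching atoms.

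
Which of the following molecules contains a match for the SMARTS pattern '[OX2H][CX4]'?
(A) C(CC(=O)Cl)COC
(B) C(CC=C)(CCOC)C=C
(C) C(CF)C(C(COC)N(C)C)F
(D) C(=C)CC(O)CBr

[OX2H][CX4] describes a hydroxyl oxygen bound to an sp3 (X4) carbon (an aliphatic alcohol).
(A) has a methoxy ether (-OCH3) but the oxygen has H0 (ether), not H1.
(B) has a methoxy ether (-OCH3) but the oxygen has H0 (ether), not H1.
(C) has a methoxy ether (-OCH3) but the oxygen has H0 (ether), not H1.
(D) contains a hydroxyl group (-OH), which satisfies every atom and bond constraint.
So the answer is (D).

D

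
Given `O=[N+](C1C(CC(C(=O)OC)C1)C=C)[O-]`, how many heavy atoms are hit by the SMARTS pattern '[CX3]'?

The query [CX3] means: C with X3: aliphatic carbon with exactly 3 total connections.
Check the 14 heavy atoms by environment: 6× C (X4) → no; 1× N (charge +1, X3) → no; 1× O (charge -1, X1) → no; 2× O (X1) → no; 3× C (X3) → match; 1× O (X2) → no.
That gives 3 matching atoms.

3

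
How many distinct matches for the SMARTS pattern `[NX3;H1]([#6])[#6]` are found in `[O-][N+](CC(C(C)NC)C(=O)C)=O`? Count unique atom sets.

1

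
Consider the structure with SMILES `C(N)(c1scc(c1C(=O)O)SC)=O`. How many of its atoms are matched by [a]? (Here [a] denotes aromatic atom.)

Check the 13 heavy atoms by environment: 1× s (aromatic) → match; 4× c (aromatic) → match; 1× S → no; 3× C → no; 3× O → no; 1× N → no.
Summing the matching environments: 1 + 4 = 5 matching atoms.

5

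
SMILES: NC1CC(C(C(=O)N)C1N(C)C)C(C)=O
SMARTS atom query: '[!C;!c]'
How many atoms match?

The query [!C;!c] means: neither aliphatic nor aromatic carbon — same as [!#6].
Check the 15 heavy atoms by environment: 10× C → no; 2× O → match; 3× N → match.
Summing the matching environments: 2 + 3 = 5 matching atoms.

5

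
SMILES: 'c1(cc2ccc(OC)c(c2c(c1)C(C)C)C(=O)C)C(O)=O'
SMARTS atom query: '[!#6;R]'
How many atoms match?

Check the 21 heavy atoms by environment: 10× c (aromatic, in 6-ring) → no; 7× C (acyclic) → no; 4× O (acyclic) → no.
No environment satisfies the query, so 0 matching atoms.

0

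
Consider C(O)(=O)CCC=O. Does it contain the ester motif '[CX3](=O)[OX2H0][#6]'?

The pattern [CX3](=O)[OX2H0][#6] describes a carbonyl carbon bonded to an oxygen that is itself bonded to carbon (no H on that O) — an ester.
The closest candidate here is a carboxylic acid group (-C(=O)OH), but the singly-bonded O carries H (OX2H1, not H0). No other fragment satisfies the full query, so there is no match.

No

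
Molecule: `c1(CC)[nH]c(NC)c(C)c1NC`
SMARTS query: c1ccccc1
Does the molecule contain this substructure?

The pattern c1ccccc1 describes six aromatic carbons in a ring — a benzene ring.
The closest candidate here is a methyl group (-CH3), but no six-membered all-carbon aromatic ring is present. No other fragment satisfies the full query, so there is no match.

No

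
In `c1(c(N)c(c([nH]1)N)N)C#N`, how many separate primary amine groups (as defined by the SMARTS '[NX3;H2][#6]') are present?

3

[NX3;H2][#6] is the SMARTS for a primary amine: a trivalent nitrogen with two H attached to carbon.
The molecule carries 3 separate instances of a primary amino group (-NH2) meeting every constraint; each maps to a distinct set of atoms, giving 3 matches.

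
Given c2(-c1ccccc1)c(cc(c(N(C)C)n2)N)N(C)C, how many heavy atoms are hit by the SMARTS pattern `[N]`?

3

The query [N] means: uppercase N matches aliphatic (non-aromatic) nitrogen only.
Check the 19 heavy atoms by environment: 1× n (aromatic) → no; 11× c (aromatic) → no; 3× N → match; 4× C → no.
That gives 3 matching atoms.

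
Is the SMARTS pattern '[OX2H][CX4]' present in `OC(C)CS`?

Yes

The pattern [OX2H][CX4] describes a hydroxyl oxygen bound to an sp3 (X4) carbon — an aliphatic alcohol.
The molecule carries a hydroxyl group (-OH), whose atoms satisfy every constraint of the query, so the pattern matches.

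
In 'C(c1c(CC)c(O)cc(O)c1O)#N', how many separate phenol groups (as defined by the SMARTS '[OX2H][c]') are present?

3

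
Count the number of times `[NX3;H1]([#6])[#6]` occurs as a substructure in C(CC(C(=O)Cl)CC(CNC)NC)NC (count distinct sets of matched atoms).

3

[NX3;H1]([#6])[#6] is the SMARTS for a secondary amine: a trivalent nitrogen with one H, bonded to two carbons.
The molecule carries 3 separate instances of an N-methylamino group (-NHCH3) meeting every constraint; each maps to a distinct set of atoms, giving 3 matches.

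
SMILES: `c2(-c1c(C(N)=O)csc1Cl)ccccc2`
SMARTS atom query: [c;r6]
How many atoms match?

The query [c;r6] means: aromatic carbon that belongs to a six-membered ring.
Check the 15 heavy atoms by environment: 1× s (aromatic, in 5-ring) → no; 4× c (aromatic, in 5-ring) → no; 1× C (acyclic) → no; 1× O (acyclic) → no; 1× N (acyclic) → no; 6× c (aromatic, in 6-ring) → match; 1× Cl (acyclic) → no.
That gives 6 matching atoms.

6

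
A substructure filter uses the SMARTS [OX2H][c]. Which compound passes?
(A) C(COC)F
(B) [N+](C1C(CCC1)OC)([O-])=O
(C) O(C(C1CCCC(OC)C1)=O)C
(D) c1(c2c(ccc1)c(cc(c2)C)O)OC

D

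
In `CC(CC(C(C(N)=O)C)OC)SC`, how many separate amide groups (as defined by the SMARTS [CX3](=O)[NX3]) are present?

1

[CX3](=O)[NX3] is the SMARTS for an amide: a carbonyl carbon bonded to a trivalent nitrogen.
Exactly one fragment in the molecule meets all constraints, giving 1 match.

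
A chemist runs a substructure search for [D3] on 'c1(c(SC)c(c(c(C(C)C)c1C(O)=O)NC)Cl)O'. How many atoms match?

8

The query [D3] means: atom with exactly three heavy-atom neighbours.
Check the 18 heavy atoms by environment: 6× c (aromatic, D3) → match; 2× C (D3) → match; 3× O (D1) → no; 1× S (D2) → no; 4× C (D1) → no; 1× N (D2) → no; 1× Cl (D1) → no.
Summing the matching environments: 6 + 2 = 8 matching atoms.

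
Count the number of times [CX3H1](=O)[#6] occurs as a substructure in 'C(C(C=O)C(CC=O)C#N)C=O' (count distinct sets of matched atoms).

3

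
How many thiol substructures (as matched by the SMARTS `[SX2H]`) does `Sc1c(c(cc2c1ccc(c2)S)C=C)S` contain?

3

[SX2H] is the SMARTS for a thiol: an aliphatic sulfur with two connections, one being H.
The molecule carries 3 separate instances of a thiol (-SH) meeting every constraint; each maps to a distinct set of atoms, giving 3 matches.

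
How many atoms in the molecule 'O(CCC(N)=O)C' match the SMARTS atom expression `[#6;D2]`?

Check the 7 heavy atoms by environment: 2× C (D2) → match; 1× O (D2) → no; 1× C (D1) → no; 1× C (D3) → no; 1× O (D1) → no; 1× N (D1) → no.
That gives 2 matching atoms.

2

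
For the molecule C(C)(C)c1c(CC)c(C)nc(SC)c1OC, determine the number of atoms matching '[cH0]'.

5

The query [cH0] means: aromatic carbon with no attached hydrogen (substituted or ring-fusion).
Check the 16 heavy atoms by environment: 1× n (aromatic, H0) → no; 5× c (aromatic, H0) → match; 1× C (H2) → no; 6× C (H3) → no; 1× C (H1) → no; 1× S (H0) → no; 1× O (H0) → no.
That gives 5 matching atoms.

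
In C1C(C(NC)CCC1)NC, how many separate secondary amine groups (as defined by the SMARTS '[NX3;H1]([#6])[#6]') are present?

2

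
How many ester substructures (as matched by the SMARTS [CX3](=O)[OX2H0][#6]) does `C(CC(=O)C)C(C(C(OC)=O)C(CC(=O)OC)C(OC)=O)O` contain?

[CX3](=O)[OX2H0][#6] is the SMARTS for an ester: a carbonyl carbon bonded to an oxygen that is itself bonded to carbon (no H on that O).
The molecule carries 3 separate instances of a methyl-ester group (-C(=O)OCH3) meeting every constraint; each maps to a distinct set of atoms, giving 3 matches.

3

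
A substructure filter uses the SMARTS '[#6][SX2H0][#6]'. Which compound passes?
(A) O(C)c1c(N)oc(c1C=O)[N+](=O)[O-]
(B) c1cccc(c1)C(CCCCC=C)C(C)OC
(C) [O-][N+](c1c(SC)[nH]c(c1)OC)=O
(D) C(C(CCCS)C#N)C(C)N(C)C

[#6][SX2H0][#6] describes an aliphatic sulfur bridging two carbons with no H on the sulfur (a thioether).
(A) has a methoxy ether (-OCH3) but the bridging atom is O, not S.
(B) has a methoxy ether (-OCH3) but the bridging atom is O, not S.
(C) contains a methylthio ether (-SCH3), which satisfies every atom and bond constraint.
(D) has a thiol (-SH) but the sulfur has H1, not H0 bridging two carbons.
So the answer is (C).

C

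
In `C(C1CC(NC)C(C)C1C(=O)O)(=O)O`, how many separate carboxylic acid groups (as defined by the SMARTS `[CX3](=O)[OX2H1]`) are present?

2

[CX3](=O)[OX2H1] is the SMARTS for a carboxylic acid: an sp2 carbon double-bonded to O and single-bonded to an -OH oxygen.
The molecule carries 2 separate instances of a carboxylic acid group (-C(=O)OH) meeting every constraint; each maps to a distinct set of atoms, giving 2 matches.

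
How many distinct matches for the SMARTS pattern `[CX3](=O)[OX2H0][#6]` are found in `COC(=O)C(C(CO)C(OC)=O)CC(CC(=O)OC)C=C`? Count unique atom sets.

[CX3](=O)[OX2H0][#6] is the SMARTS for an ester: a carbonyl carbon bonded to an oxygen that is itself bonded to carbon (no H on that O).
The molecule carries 3 separate instances of a methyl-ester group (-C(=O)OCH3) meeting every constraint; each maps to a distinct set of atoms, giving 3 matches.

3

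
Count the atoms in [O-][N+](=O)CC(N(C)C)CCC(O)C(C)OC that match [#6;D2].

The query [#6;D2] means: any carbon bonded to exactly two heavy atoms.
Check the 16 heavy atoms by environment: 3× C (D2) → match; 3× C (D3) → no; 4× C (D1) → no; 1× N (D3) → no; 2× O (D1) → no; 1× N (charge +1, D3) → no; 1× O (charge -1, D1) → no; 1× O (D2) → no.
That gives 3 matching atoms.

3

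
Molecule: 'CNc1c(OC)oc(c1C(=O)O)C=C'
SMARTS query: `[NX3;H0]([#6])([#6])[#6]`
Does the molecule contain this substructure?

The pattern [NX3;H0]([#6])([#6])[#6] describes a trivalent nitrogen with no H, bonded to three carbons — a tertiary amine.
The closest candidate here is an N-methylamino group (-NHCH3), but the nitrogen still has one H (H1), not H0. No other fragment satisfies the full query, so there is no match.

No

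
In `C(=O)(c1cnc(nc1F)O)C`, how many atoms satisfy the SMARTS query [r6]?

6

The query [r6] means: r6 matches atoms in a six-membered ring.
Check the 11 heavy atoms by environment: 2× n (aromatic, in 6-ring) → match; 4× c (aromatic, in 6-ring) → match; 1× F (acyclic) → no; 2× C (acyclic) → no; 2× O (acyclic) → no.
Summing the matching environments: 2 + 4 = 6 matching atoms.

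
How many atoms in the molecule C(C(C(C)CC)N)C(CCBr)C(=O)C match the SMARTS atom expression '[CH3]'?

Check the 14 heavy atoms by environment: 3× C (H3) → match; 3× C (H1) → no; 4× C (H2) → no; 1× Br (H0) → no; 1× N (H2) → no; 1× C (H0) → no; 1× O (H0) → no.
That gives 3 matching atoms.

3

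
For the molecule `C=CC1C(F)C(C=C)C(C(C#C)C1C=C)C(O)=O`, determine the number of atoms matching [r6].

6

Check the 18 heavy atoms by environment: 6× C (in 6-ring) → match; 9× C (acyclic) → no; 2× O (acyclic) → no; 1× F (acyclic) → no.
That gives 6 matching atoms.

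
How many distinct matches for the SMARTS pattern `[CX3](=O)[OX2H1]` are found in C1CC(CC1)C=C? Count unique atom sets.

[CX3](=O)[OX2H1] is the SMARTS for a carboxylic acid: an sp2 carbon double-bonded to O and single-bonded to an -OH oxygen.
No fragment in the molecule satisfies every constraint, giving 0 matches.

0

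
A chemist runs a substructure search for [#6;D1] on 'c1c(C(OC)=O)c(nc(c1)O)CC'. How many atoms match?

2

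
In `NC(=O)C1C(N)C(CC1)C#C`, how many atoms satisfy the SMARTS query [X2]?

2

Check the 11 heavy atoms by environment: 5× C (X4) → no; 1× C (X3) → no; 1× O (X1) → no; 2× N (X3) → no; 2× C (X2) → match.
That gives 2 matching atoms.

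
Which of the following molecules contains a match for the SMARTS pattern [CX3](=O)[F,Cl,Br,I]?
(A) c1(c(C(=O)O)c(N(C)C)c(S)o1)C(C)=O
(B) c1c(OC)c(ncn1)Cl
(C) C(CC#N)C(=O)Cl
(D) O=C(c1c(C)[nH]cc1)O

C

[CX3](=O)[F,Cl,Br,I] describes a carbonyl carbon bonded to a halogen (an acyl halide).
(A) has a carboxylic acid group (-C(=O)OH) but the carbonyl is bonded to -OH, not to a halogen.
(B) has a chloro substituent but the Cl is not on a carbonyl carbon.
(C) contains an acyl chloride (-C(=O)Cl), which satisfies every atom and bond constraint.
(D) has a carboxylic acid group (-C(=O)OH) but the carbonyl is bonded to -OH, not to a halogen.
So the answer is (C).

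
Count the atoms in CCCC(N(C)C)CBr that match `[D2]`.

3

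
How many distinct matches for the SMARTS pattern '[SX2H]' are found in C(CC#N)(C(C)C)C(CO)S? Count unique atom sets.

1

[SX2H] is the SMARTS for a thiol: an aliphatic sulfur with two connections, one being H.
Exactly one fragment in the molecule meets all constraints, giving 1 match.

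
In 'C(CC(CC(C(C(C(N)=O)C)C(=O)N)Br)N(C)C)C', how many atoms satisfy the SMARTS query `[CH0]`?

The query [CH0] means: aliphatic carbon with no attached hydrogen.
Check the 19 heavy atoms by environment: 4× C (H3) → no; 4× C (H1) → no; 3× C (H2) → no; 2× C (H0) → match; 2× O (H0) → no; 2× N (H2) → no; 1× Br (H0) → no; 1× N (H0) → no.
That gives 2 matching atoms.

2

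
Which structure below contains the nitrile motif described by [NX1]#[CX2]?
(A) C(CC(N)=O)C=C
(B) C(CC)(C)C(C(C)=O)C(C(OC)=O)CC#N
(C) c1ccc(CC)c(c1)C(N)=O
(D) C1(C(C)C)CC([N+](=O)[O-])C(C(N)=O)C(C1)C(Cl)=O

[NX1]#[CX2] describes a nitrogen triple-bonded to a two-connected carbon (a nitrile).
(A) has a primary amide (-C(=O)NH2) but the nitrogen is NX3, not NX1.
(B) contains a nitrile (-C#N), which satisfies every atom and bond constraint.
(C) has a primary amide (-C(=O)NH2) but the nitrogen is NX3, not NX1.
(D) has a nitro group (-[N+](=O)[O-]) but there is no C#N triple bond.
So the answer is (B).

B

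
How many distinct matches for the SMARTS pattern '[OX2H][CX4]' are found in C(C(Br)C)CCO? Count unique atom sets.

[OX2H][CX4] is the SMARTS for an aliphatic alcohol: a hydroxyl oxygen bound to an sp3 (X4) carbon.
Exactly one fragment in the molecule meets all constraints, giving 1 match.

1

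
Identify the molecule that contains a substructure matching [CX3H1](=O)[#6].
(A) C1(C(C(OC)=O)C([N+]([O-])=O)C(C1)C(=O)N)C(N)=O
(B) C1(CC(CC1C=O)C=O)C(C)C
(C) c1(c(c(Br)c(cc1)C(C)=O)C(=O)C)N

B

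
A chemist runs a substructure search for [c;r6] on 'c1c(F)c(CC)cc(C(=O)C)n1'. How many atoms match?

5

The query [c;r6] means: aromatic carbon that belongs to a six-membered ring.
Check the 12 heavy atoms by environment: 1× n (aromatic, in 6-ring) → no; 5× c (aromatic, in 6-ring) → match; 4× C (acyclic) → no; 1× O (acyclic) → no; 1× F (acyclic) → no.
That gives 5 matching atoms.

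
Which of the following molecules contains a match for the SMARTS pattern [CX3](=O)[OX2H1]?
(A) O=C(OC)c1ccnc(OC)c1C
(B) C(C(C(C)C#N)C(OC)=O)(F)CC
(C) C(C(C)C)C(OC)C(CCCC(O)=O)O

[CX3](=O)[OX2H1] describes an sp2 carbon double-bonded to O and single-bonded to an -OH oxygen (a carboxylic acid).
(A) has a methyl-ester group (-C(=O)OCH3) but the singly-bonded O has no H (OX2H0, not OX2H1).
(B) has a methyl-ester group (-C(=O)OCH3) but the singly-bonded O has no H (OX2H0, not OX2H1).
(C) contains a carboxylic acid group (-C(=O)OH), which satisfies every atom and bond constraint.
So the answer is (C).

C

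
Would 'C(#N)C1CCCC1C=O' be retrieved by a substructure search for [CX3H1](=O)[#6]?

The pattern [CX3H1](=O)[#6] describes an sp2 carbon with one H, double-bonded to O and single-bonded to carbon — an aldehyde.
The molecule carries an aldehyde (-CHO), whose atoms satisfy every constraint of the query, so the pattern matches.

Yes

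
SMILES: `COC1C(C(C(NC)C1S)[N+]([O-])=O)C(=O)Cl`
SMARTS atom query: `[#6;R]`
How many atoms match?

The query [#6;R] means: carbon that is part of a ring.
Check the 16 heavy atoms by environment: 5× C (in 5-ring) → match; 3× C (acyclic) → no; 3× O (acyclic) → no; 1× Cl (acyclic) → no; 1× S (acyclic) → no; 1× N (charge +1, acyclic) → no; 1× O (charge -1, acyclic) → no; 1× N (acyclic) → no.
That gives 5 matching atoms.

5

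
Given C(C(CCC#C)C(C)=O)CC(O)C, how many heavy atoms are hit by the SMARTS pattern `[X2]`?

The query [X2] means: any atom with exactly two total connections (bonds + H).
Check the 13 heavy atoms by environment: 8× C (X4) → no; 1× O (X2) → match; 1× C (X3) → no; 1× O (X1) → no; 2× C (X2) → match.
Summing the matching environments: 1 + 2 = 3 matching atoms.

3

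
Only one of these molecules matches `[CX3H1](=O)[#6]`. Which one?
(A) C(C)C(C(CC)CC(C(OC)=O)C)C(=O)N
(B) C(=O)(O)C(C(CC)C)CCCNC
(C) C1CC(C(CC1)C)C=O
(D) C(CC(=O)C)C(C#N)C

[CX3H1](=O)[#6] describes an sp2 carbon with one H, double-bonded to O and single-bonded to carbon (an aldehyde).
(A) has a methyl-ester group (-C(=O)OCH3) but the carbonyl carbon has H0, not H1.
(B) has a carboxylic acid group (-C(=O)OH) but the carbonyl carbon has H0 and is bonded to O, not H1.
(C) contains an aldehyde (-CHO), which satisfies every atom and bond constraint.
(D) has an acetyl/ketone group (-C(=O)CH3) but the carbonyl carbon has H0 (two carbon neighbours), not H1.
So the answer is (C).

C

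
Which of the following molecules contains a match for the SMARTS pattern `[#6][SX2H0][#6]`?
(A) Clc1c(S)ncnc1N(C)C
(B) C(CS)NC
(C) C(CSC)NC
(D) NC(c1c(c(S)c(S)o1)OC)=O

C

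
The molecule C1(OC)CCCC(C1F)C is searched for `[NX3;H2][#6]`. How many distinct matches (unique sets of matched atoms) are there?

[NX3;H2][#6] is the SMARTS for a primary amine: a trivalent nitrogen with two H attached to carbon.
No fragment in the molecule satisfies every constraint, giving 0 matches.

0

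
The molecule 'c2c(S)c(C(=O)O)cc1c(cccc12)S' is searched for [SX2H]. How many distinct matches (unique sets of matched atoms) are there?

2

[SX2H] is the SMARTS for a thiol: an aliphatic sulfur with two connections, one being H.
The molecule carries 2 separate instances of a thiol (-SH) meeting every constraint; each maps to a distinct set of atoms, giving 2 matches.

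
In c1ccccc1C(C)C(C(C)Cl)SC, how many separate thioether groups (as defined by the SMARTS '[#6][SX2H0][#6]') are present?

1

[#6][SX2H0][#6] is the SMARTS for a thioether: an aliphatic sulfur bridging two carbons with no H on the sulfur.
Exactly one fragment in the molecule meets all constraints, giving 1 match.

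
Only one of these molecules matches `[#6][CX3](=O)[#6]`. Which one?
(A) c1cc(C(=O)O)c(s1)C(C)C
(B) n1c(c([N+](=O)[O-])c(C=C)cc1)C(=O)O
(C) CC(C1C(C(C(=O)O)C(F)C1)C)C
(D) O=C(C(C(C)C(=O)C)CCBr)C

[#6][CX3](=O)[#6] describes a carbonyl carbon (no H) flanked by two carbons (a ketone).
(A) has a carboxylic acid group (-C(=O)OH) but one neighbour of the carbonyl carbon is O, not C.
(B) has a carboxylic acid group (-C(=O)OH) but one neighbour of the carbonyl carbon is O, not C.
(C) has a carboxylic acid group (-C(=O)OH) but one neighbour of the carbonyl carbon is O, not C.
(D) contains an acetyl/ketone group (-C(=O)CH3), which satisfies every atom and bond constraint.
So the answer is (D).

D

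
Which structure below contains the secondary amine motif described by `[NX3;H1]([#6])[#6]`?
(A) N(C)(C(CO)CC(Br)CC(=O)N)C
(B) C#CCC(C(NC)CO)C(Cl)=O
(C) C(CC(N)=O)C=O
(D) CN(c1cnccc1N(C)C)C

[NX3;H1]([#6])[#6] describes a trivalent nitrogen with one H, bonded to two carbons (a secondary amine).
(A) has a dimethylamino group (-N(CH3)2) but the nitrogen has H0, not H1.
(B) contains an N-methylamino group (-NHCH3), which satisfies every atom and bond constraint.
(C) has a primary amide (-C(=O)NH2) but the -C(=O)NH2 nitrogen has H2, not H1.
(D) has a dimethylamino group (-N(CH3)2) but the nitrogen has H0, not H1.
So the answer is (B).

B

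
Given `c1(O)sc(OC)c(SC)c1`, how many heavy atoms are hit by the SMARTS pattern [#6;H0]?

The query [#6;H0] means: any carbon with no attached hydrogen.
Check the 10 heavy atoms by environment: 1× s (aromatic, H0) → no; 3× c (aromatic, H0) → match; 1× c (aromatic, H1) → no; 1× O (H0) → no; 2× C (H3) → no; 1× S (H0) → no; 1× O (H1) → no.
That gives 3 matching atoms.

3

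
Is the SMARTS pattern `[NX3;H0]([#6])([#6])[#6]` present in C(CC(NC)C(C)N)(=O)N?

The pattern [NX3;H0]([#6])([#6])[#6] describes a trivalent nitrogen with no H, bonded to three carbons — a tertiary amine.
The closest candidate here is a primary amino group (-NH2), but the nitrogen has H2, not H0 with three carbons. No other fragment satisfies the full query, so there is no match.

No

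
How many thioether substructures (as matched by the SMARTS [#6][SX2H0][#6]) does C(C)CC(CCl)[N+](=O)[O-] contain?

0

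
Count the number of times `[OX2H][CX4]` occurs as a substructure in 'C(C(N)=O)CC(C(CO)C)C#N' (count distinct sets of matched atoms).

[OX2H][CX4] is the SMARTS for an aliphatic alcohol: a hydroxyl oxygen bound to an sp3 (X4) carbon.
Exactly one fragment in the molecule meets all constraints, giving 1 match.

1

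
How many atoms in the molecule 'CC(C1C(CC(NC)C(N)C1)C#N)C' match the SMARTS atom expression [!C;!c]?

3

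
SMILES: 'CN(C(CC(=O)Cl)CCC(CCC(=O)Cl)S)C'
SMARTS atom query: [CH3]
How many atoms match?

Check the 17 heavy atoms by environment: 5× C (H2) → no; 2× C (H1) → no; 1× N (H0) → no; 2× C (H3) → match; 2× C (H0) → no; 2× O (H0) → no; 2× Cl (H0) → no; 1× S (H1) → no.
That gives 2 matching atoms.

2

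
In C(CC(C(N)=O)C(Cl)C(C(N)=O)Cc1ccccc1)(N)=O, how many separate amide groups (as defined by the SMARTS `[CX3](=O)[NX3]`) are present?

3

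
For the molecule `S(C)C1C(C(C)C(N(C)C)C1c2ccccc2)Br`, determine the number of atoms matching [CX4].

The query [CX4] means: C with X4: aliphatic carbon with exactly 4 total connections (bonds + H).
Check the 18 heavy atoms by environment: 9× C (X4) → match; 6× c (aromatic, X3) → no; 1× Br (X1) → no; 1× S (X2) → no; 1× N (X3) → no.
That gives 9 matching atoms.

9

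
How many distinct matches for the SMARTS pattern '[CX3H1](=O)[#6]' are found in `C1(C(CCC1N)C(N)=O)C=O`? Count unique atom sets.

[CX3H1](=O)[#6] is the SMARTS for an aldehyde: an sp2 carbon with one H, double-bonded to O and single-bonded to carbon.
Exactly one fragment in the molecule meets all constraints, giving 1 match.

1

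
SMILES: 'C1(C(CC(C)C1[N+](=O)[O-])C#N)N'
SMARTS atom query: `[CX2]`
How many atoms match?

1

Check the 12 heavy atoms by environment: 6× C (X4) → no; 1× C (X2) → match; 1× N (X1) → no; 1× N (X3) → no; 1× N (charge +1, X3) → no; 1× O (charge -1, X1) → no; 1× O (X1) → no.
That gives 1 matching atom.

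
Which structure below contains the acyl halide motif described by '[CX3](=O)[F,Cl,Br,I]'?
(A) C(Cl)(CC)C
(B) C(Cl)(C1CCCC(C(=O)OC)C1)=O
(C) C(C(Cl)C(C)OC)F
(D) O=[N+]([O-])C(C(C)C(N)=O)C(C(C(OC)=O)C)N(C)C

B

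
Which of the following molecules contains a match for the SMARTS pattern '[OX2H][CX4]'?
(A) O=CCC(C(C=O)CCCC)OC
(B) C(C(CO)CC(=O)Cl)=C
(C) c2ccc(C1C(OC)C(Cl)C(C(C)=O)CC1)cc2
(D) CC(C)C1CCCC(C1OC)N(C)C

B

[OX2H][CX4] describes a hydroxyl oxygen bound to an sp3 (X4) carbon (an aliphatic alcohol).
(A) has a methoxy ether (-OCH3) but the oxygen has H0 (ether), not H1.
(B) contains a hydroxyl group (-OH), which satisfies every atom and bond constraint.
(C) has a methoxy ether (-OCH3) but the oxygen has H0 (ether), not H1.
(D) has a methoxy ether (-OCH3) but the oxygen has H0 (ether), not H1.
So the answer is (B).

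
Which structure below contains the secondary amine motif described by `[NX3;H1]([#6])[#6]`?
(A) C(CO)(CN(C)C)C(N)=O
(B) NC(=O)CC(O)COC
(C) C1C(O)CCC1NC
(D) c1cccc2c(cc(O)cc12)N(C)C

[NX3;H1]([#6])[#6] describes a trivalent nitrogen with one H, bonded to two carbons (a secondary amine).
(A) has a dimethylamino group (-N(CH3)2) but the nitrogen has H0, not H1.
(B) has a primary amide (-C(=O)NH2) but the -C(=O)NH2 nitrogen has H2, not H1.
(C) contains an N-methylamino group (-NHCH3), which satisfies every atom and bond constraint.
(D) has a dimethylamino group (-N(CH3)2) but the nitrogen has H0, not H1.
So the answer is (C).

C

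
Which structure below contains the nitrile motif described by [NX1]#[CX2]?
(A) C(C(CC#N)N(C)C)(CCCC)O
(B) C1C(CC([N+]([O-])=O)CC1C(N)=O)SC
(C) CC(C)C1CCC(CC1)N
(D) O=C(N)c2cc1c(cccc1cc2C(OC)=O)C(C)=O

A

[NX1]#[CX2] describes a nitrogen triple-bonded to a two-connected carbon (a nitrile).
(A) contains a nitrile (-C#N), which satisfies every atom and bond constraint.
(B) has a primary amide (-C(=O)NH2) but the nitrogen is NX3, not NX1.
(C) has a primary amino group (-NH2) but the nitrogen is NX3 (three connections), not NX1 triple-bonded.
(D) has a primary amide (-C(=O)NH2) but the nitrogen is NX3, not NX1.
So the answer is (A).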